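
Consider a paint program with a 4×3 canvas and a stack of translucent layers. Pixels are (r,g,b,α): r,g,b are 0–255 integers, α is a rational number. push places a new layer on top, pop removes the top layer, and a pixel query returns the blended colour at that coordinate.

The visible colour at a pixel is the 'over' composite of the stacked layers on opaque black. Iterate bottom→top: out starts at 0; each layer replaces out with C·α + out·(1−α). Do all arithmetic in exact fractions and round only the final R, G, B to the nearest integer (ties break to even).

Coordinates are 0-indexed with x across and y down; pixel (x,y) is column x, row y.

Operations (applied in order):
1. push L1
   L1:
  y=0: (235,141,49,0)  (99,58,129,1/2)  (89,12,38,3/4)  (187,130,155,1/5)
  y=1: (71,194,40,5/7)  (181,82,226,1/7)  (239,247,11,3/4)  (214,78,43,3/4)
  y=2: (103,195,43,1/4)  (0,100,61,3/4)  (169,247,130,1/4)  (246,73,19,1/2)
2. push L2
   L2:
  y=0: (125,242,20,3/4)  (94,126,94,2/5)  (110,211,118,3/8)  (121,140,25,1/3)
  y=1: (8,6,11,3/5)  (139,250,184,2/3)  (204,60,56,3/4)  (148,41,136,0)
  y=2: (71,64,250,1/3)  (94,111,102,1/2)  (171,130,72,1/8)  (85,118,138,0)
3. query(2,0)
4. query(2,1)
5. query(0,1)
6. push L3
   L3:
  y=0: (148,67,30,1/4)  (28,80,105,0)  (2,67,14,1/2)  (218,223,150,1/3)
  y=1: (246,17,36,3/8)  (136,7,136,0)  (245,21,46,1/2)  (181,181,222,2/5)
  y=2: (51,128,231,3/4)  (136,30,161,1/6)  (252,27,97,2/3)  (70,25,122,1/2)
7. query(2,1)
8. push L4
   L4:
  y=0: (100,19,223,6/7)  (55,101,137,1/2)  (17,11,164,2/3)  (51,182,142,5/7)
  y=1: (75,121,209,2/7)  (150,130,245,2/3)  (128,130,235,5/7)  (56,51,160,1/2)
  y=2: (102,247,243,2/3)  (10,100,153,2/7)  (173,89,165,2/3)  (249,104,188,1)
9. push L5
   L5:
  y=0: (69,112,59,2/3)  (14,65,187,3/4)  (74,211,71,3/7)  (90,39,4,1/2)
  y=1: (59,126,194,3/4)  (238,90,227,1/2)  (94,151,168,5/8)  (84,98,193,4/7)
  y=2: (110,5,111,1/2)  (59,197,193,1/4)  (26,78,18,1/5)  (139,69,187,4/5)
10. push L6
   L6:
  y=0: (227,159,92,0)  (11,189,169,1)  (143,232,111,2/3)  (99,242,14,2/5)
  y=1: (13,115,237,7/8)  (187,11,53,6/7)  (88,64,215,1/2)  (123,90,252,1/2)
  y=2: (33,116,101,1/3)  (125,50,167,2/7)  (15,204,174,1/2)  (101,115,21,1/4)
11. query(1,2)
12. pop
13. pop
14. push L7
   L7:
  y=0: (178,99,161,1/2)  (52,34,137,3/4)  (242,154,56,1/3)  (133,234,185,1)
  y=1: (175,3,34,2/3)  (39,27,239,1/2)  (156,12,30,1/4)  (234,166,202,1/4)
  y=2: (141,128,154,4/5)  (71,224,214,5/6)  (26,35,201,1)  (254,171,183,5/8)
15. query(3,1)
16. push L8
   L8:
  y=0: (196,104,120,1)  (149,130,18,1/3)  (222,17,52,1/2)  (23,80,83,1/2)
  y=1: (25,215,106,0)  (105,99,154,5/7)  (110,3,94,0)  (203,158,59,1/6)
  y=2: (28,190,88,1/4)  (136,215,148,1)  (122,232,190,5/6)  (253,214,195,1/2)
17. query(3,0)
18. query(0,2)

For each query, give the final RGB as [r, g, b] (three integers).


query (2,0) [L1,L2] — begin 0,0,0
L1 α=3/4: [267/4, 9, 57/2]
L2 α=3/8: [2655/32, 339/4, 993/16]
= [83, 85, 62]

at x=2,y=1 over L1,L2:
+L1 (α=3/4) → [717/4, 741/4, 33/4]
+L2 (α=3/4) → [3165/16, 1461/16, 705/16]
= [198, 91, 44]

at x=0,y=1 over L1,L2:
L1 α=5/7: [355/7, 970/7, 200/7]
L2 α=3/5: [878/35, 2066/35, 631/35]
→ [25, 59, 18]

query (2,1) [L1,L2,L3] — begin 0,0,0
+L1 (α=3/4) → [717/4, 741/4, 33/4]
+L2 (α=3/4) → [3165/16, 1461/16, 705/16]
+L3 (α=1/2) → [7085/32, 1797/32, 1441/32]
rounded: [221, 56, 45]

query (1,2) [L1,L2,L3,L4,L5,L6] — begin 0,0,0
+L1 (α=3/4) → [0, 75, 183/4]
+L2 (α=1/2) → [47, 93, 591/8]
+L3 (α=1/6) → [371/6, 165/2, 4243/48]
+L4 (α=2/7) → [1975/42, 175/2, 5129/48]
+L5 (α=1/4) → [2801/56, 919/8, 8217/64]
+L6 (α=2/7) → [28005/392, 5395/56, 8923/64]
= [71, 96, 139]

(3,1) stack=L1,L2,L3,L4,L7; from [0,0,0]:
L1 α=3/4: [321/2, 117/2, 129/4]
L2 α=0: [321/2, 117/2, 129/4]
L3 α=2/5: [1687/10, 215/2, 2163/20]
L4 α=1/2: [2247/20, 317/4, 5363/40]
L7 α=1/4: [11421/80, 1615/16, 24169/160]
rounded: [143, 101, 151]

query (3,0) [L1,L2,L3,L4,L7,L8] — begin 0,0,0
after L1 α=1/5: [187/5, 26, 31]
after L2 α=1/3: [979/15, 64, 29]
after L3 α=1/3: [5228/45, 117, 208/3]
after L4 α=5/7: [3133/45, 1144/7, 2546/21]
after L7 α=1: [133, 234, 185]
after L8 α=1/2: [78, 157, 134]
= [78, 157, 134]

at x=0,y=2 over L1,L2,L3,L4,L7,L8:
after L1 α=1/4: [103/4, 195/4, 43/4]
after L2 α=1/3: [245/6, 323/6, 181/2]
after L3 α=3/4: [1163/24, 2627/24, 1567/8]
after L4 α=2/3: [6059/72, 14483/72, 5455/24]
after L7 α=4/5: [46667/360, 51347/360, 20239/120]
after L8 α=1/4: [50027/480, 74147/480, 23759/160]
= [104, 154, 148]


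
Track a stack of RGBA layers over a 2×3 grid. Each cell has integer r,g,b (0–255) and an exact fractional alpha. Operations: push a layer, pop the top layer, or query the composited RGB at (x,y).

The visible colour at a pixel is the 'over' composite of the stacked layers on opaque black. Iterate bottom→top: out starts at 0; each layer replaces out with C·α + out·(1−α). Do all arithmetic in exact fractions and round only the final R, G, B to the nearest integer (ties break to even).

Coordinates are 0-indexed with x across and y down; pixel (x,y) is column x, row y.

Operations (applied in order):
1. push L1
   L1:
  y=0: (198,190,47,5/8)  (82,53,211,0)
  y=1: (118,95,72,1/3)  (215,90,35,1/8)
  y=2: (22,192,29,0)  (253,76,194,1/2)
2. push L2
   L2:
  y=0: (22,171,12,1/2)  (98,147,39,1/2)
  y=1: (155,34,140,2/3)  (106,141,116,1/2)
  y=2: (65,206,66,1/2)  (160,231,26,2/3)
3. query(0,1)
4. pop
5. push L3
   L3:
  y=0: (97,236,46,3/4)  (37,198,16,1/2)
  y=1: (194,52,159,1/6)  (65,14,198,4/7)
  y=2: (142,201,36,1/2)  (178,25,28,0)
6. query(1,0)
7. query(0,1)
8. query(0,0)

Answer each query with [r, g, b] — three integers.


at x=0,y=1 over L1,L2:
L1 α=1/3: [118/3, 95/3, 24]
L2 α=2/3: [1048/9, 299/9, 304/3]
rounded: [116, 33, 101]

query (1,0) [L1,L3] — begin 0,0,0
L1 α=0: [0, 0, 0]
L3 α=1/2: [37/2, 99, 8]
rounded: [18, 99, 8]

query (0,1) [L1,L3] — begin 0,0,0
L1 α=1/3: [118/3, 95/3, 24]
L3 α=1/6: [586/9, 631/18, 93/2]
rounded: [65, 35, 46]

at x=0,y=0 over L1,L3:
+L1 (α=5/8) → [495/4, 475/4, 235/8]
+L3 (α=3/4) → [1659/16, 3307/16, 1339/32]
→ [104, 207, 42]


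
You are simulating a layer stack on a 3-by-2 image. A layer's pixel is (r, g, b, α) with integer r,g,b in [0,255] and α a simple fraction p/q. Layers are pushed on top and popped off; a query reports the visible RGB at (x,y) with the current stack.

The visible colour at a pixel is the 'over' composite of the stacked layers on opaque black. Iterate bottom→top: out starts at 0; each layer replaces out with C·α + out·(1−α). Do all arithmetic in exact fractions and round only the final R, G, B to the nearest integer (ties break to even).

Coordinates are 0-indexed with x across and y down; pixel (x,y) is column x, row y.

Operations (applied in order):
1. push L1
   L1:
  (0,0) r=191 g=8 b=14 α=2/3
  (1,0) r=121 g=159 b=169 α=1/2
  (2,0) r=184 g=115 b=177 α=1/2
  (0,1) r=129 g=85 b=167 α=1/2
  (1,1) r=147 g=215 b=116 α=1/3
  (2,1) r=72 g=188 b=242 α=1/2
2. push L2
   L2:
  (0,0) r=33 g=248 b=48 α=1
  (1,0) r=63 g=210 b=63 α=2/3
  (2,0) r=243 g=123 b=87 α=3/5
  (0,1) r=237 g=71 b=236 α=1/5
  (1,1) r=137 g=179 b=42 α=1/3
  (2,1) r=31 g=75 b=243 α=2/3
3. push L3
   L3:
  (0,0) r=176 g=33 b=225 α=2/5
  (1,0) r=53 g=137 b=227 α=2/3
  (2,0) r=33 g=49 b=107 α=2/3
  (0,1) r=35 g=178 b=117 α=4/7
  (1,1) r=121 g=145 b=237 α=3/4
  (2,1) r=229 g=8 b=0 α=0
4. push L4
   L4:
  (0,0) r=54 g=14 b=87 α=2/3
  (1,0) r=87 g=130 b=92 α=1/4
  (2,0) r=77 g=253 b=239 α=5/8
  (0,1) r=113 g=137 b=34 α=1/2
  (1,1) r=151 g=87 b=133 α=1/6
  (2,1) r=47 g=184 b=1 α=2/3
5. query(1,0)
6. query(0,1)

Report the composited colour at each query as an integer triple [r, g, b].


query (1,0) [L1,L2,L3,L4] — begin 0,0,0
after L1 α=1/2: [121/2, 159/2, 169/2]
after L2 α=2/3: [373/6, 333/2, 421/6]
after L3 α=2/3: [1009/18, 881/6, 3145/18]
after L4 α=1/4: [1531/24, 1141/8, 3697/24]
→ [64, 143, 154]

(0,1) stack=L1,L2,L3,L4; from [0,0,0]:
after L1 α=1/2: [129/2, 85/2, 167/2]
after L2 α=1/5: [99, 241/5, 114]
after L3 α=4/7: [437/7, 4283/35, 810/7]
after L4 α=1/2: [614/7, 4539/35, 524/7]
rounded: [88, 130, 75]


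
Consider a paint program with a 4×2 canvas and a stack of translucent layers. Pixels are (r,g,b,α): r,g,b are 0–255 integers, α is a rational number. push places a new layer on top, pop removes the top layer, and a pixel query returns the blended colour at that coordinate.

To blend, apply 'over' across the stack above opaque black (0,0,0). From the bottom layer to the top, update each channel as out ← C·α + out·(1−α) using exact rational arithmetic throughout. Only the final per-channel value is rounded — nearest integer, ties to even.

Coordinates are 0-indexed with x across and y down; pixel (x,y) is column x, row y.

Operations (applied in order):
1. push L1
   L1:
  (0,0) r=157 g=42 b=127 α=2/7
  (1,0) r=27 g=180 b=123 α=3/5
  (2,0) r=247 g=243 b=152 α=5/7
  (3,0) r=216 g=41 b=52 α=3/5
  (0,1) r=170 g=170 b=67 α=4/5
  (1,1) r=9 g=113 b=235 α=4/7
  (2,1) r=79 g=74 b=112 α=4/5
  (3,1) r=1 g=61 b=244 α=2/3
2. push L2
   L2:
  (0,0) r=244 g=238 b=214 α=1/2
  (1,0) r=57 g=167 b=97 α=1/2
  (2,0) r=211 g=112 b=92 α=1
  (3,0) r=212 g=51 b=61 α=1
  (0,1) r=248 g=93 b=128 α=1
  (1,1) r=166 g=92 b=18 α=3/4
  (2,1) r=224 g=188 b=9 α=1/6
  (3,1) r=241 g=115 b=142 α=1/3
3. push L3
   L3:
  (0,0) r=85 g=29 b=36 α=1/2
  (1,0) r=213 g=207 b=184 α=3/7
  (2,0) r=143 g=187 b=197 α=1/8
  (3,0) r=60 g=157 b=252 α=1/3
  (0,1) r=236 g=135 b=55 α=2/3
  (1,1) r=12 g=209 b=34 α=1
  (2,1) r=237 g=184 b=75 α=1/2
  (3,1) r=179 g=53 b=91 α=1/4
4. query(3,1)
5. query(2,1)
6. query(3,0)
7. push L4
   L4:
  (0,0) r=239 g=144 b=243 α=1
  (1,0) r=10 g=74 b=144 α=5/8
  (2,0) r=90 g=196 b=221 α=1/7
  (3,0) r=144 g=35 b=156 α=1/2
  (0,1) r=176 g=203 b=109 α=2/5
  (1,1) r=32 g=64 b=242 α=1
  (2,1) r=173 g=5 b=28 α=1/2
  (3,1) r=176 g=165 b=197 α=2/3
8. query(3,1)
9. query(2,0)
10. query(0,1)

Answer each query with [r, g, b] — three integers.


at x=3,y=1 over L1,L2,L3:
L1 α=2/3: [2/3, 122/3, 488/3]
L2 α=1/3: [727/9, 589/9, 1402/9]
L3 α=1/4: [316/3, 187/3, 1675/12]
→ [105, 62, 140]

at x=2,y=1 over L1,L2,L3:
L1 α=4/5: [316/5, 296/5, 448/5]
L2 α=1/6: [90, 242/3, 457/6]
L3 α=1/2: [327/2, 397/3, 907/12]
= [164, 132, 76]

(3,0) stack=L1,L2,L3; from [0,0,0]:
+L1 (α=3/5) → [648/5, 123/5, 156/5]
+L2 (α=1) → [212, 51, 61]
+L3 (α=1/3) → [484/3, 259/3, 374/3]
rounded: [161, 86, 125]

at x=3,y=1 over L1,L2,L3,L4:
after L1 α=2/3: [2/3, 122/3, 488/3]
after L2 α=1/3: [727/9, 589/9, 1402/9]
after L3 α=1/4: [316/3, 187/3, 1675/12]
after L4 α=2/3: [1372/9, 1177/9, 6403/36]
= [152, 131, 178]

(2,0) stack=L1,L2,L3,L4; from [0,0,0]:
after L1 α=5/7: [1235/7, 1215/7, 760/7]
after L2 α=1: [211, 112, 92]
after L3 α=1/8: [405/2, 971/8, 841/8]
after L4 α=1/7: [1305/7, 3697/28, 3407/28]
→ [186, 132, 122]

at x=0,y=1 over L1,L2,L3,L4:
+L1 (α=4/5) → [136, 136, 268/5]
+L2 (α=1) → [248, 93, 128]
+L3 (α=2/3) → [240, 121, 238/3]
+L4 (α=2/5) → [1072/5, 769/5, 456/5]
= [214, 154, 91]


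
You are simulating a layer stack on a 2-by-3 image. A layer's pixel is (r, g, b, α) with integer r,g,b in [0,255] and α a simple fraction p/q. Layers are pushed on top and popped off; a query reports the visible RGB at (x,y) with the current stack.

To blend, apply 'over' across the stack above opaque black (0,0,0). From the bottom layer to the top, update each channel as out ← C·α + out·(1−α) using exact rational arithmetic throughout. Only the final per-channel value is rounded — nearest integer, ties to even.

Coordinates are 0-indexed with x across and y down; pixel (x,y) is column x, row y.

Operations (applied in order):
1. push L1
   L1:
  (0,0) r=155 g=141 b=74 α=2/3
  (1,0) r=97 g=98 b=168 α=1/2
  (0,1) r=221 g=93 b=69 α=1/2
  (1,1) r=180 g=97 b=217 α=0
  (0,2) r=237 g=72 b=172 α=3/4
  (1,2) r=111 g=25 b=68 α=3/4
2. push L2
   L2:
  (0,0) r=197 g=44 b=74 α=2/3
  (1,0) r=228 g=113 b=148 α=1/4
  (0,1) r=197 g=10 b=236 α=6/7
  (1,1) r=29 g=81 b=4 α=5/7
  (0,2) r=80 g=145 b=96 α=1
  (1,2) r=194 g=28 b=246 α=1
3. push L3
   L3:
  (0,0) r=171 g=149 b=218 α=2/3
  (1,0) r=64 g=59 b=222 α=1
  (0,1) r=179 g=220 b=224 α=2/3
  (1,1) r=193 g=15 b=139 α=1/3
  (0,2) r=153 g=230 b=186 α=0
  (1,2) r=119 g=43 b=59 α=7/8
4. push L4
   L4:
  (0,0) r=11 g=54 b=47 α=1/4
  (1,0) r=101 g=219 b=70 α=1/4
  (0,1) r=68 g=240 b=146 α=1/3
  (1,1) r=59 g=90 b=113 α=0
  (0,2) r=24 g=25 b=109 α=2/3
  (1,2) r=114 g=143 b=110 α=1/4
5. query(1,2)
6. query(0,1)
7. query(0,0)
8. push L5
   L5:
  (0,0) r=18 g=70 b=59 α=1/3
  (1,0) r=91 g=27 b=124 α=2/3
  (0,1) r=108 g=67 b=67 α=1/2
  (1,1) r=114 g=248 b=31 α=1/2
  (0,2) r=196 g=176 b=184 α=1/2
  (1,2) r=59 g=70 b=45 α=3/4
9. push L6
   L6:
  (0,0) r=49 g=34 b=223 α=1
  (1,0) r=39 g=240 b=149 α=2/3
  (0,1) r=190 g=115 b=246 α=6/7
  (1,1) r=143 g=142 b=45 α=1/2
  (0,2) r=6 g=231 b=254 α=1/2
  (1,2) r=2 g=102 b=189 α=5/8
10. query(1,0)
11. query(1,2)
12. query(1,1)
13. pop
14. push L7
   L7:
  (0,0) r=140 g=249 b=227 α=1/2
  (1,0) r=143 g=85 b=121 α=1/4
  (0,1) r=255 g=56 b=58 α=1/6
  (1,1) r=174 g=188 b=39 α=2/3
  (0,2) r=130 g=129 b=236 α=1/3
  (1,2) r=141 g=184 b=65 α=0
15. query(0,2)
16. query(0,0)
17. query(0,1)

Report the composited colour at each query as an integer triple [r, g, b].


(1,2) stack=L1,L2,L3,L4; from [0,0,0]:
+L1 (α=3/4) → [333/4, 75/4, 51]
+L2 (α=1) → [194, 28, 246]
+L3 (α=7/8) → [1027/8, 329/8, 659/8]
+L4 (α=1/4) → [3993/32, 2131/32, 2857/32]
= [125, 67, 89]

at x=0,y=1 over L1,L2,L3,L4:
after L1 α=1/2: [221/2, 93/2, 69/2]
after L2 α=6/7: [2585/14, 213/14, 2901/14]
after L3 α=2/3: [7597/42, 6373/42, 9173/42]
after L4 α=1/3: [9025/63, 11413/63, 12239/63]
→ [143, 181, 194]

at x=0,y=0 over L1,L2,L3,L4:
after L1 α=2/3: [310/3, 94, 148/3]
after L2 α=2/3: [1492/9, 182/3, 592/9]
after L3 α=2/3: [4570/27, 1076/9, 4516/27]
after L4 α=1/4: [4669/36, 619/6, 4939/36]
= [130, 103, 137]

at x=1,y=0 over L1,L2,L3,L4,L5,L6:
L1 α=1/2: [97/2, 49, 84]
L2 α=1/4: [747/8, 65, 100]
L3 α=1: [64, 59, 222]
L4 α=1/4: [293/4, 99, 184]
L5 α=2/3: [1021/12, 51, 144]
L6 α=2/3: [1957/36, 177, 442/3]
→ [54, 177, 147]

(1,2) stack=L1,L2,L3,L4,L5,L6; from [0,0,0]:
+L1 (α=3/4) → [333/4, 75/4, 51]
+L2 (α=1) → [194, 28, 246]
+L3 (α=7/8) → [1027/8, 329/8, 659/8]
+L4 (α=1/4) → [3993/32, 2131/32, 2857/32]
+L5 (α=3/4) → [9657/128, 8851/128, 7177/128]
+L6 (α=5/8) → [30251/1024, 91833/1024, 142491/1024]
→ [30, 90, 139]

at x=1,y=1 over L1,L2,L3,L4,L5,L6:
L1 α=0: [0, 0, 0]
L2 α=5/7: [145/7, 405/7, 20/7]
L3 α=1/3: [547/7, 305/7, 1013/21]
L4 α=0: [547/7, 305/7, 1013/21]
L5 α=1/2: [1345/14, 2041/14, 832/21]
L6 α=1/2: [3347/28, 4029/28, 1777/42]
= [120, 144, 42]

(0,2) stack=L1,L2,L3,L4,L5,L7; from [0,0,0]:
after L1 α=3/4: [711/4, 54, 129]
after L2 α=1: [80, 145, 96]
after L3 α=0: [80, 145, 96]
after L4 α=2/3: [128/3, 65, 314/3]
after L5 α=1/2: [358/3, 241/2, 433/3]
after L7 α=1/3: [1106/9, 370/3, 1574/9]
→ [123, 123, 175]

(0,0) stack=L1,L2,L3,L4,L5,L7; from [0,0,0]:
L1 α=2/3: [310/3, 94, 148/3]
L2 α=2/3: [1492/9, 182/3, 592/9]
L3 α=2/3: [4570/27, 1076/9, 4516/27]
L4 α=1/4: [4669/36, 619/6, 4939/36]
L5 α=1/3: [4993/54, 829/9, 6001/54]
L7 α=1/2: [12553/108, 1535/9, 18259/108]
rounded: [116, 171, 169]

(0,1) stack=L1,L2,L3,L4,L5,L7; from [0,0,0]:
+L1 (α=1/2) → [221/2, 93/2, 69/2]
+L2 (α=6/7) → [2585/14, 213/14, 2901/14]
+L3 (α=2/3) → [7597/42, 6373/42, 9173/42]
+L4 (α=1/3) → [9025/63, 11413/63, 12239/63]
+L5 (α=1/2) → [15829/126, 7817/63, 8230/63]
+L7 (α=1/6) → [111275/756, 42613/378, 22402/189]
rounded: [147, 113, 119]


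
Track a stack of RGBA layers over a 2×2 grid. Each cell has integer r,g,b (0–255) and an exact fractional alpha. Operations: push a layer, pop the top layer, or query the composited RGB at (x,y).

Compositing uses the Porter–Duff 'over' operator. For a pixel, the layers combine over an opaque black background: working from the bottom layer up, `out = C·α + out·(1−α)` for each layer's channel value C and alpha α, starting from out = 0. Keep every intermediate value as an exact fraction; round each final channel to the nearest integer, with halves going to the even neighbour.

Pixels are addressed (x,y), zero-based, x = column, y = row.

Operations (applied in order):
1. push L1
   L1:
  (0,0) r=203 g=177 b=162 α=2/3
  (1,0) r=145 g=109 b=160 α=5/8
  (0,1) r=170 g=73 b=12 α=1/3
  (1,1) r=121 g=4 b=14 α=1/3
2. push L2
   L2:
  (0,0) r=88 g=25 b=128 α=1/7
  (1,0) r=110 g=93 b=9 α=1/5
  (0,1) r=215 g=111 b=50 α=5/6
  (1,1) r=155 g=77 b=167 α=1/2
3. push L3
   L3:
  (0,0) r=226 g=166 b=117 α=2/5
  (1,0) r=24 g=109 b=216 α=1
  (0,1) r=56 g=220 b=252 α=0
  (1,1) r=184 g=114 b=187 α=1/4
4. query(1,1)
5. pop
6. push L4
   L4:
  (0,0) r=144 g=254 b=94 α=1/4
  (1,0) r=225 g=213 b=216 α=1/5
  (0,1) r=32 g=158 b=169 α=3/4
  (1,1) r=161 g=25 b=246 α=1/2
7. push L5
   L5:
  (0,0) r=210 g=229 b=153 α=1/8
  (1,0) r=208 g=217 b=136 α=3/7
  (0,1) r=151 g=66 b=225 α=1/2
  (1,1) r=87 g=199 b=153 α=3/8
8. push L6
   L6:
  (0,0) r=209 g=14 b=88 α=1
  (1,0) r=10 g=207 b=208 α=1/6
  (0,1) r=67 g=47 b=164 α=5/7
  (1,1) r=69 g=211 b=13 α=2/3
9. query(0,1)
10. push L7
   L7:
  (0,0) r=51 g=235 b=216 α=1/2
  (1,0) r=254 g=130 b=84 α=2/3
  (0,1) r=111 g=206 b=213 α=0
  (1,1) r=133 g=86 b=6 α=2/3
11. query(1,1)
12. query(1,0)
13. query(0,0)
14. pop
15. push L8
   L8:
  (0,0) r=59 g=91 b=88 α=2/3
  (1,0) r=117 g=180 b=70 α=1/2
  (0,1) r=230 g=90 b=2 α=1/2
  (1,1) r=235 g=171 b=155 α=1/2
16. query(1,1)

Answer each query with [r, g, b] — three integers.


query (1,1) [L1,L2,L3] — begin 0,0,0
+L1 (α=1/3) → [121/3, 4/3, 14/3]
+L2 (α=1/2) → [293/3, 235/6, 515/6]
+L3 (α=1/4) → [477/4, 463/8, 889/8]
= [119, 58, 111]

query (0,1) [L1,L2,L4,L5,L6] — begin 0,0,0
after L1 α=1/3: [170/3, 73/3, 4]
after L2 α=5/6: [3395/18, 869/9, 127/3]
after L4 α=3/4: [5123/72, 5135/36, 412/3]
after L5 α=1/2: [15995/144, 7511/72, 1087/6]
after L6 α=5/7: [40115/504, 15971/252, 3547/21]
→ [80, 63, 169]

(1,1) stack=L1,L2,L4,L5,L6,L7; from [0,0,0]:
+L1 (α=1/3) → [121/3, 4/3, 14/3]
+L2 (α=1/2) → [293/3, 235/6, 515/6]
+L4 (α=1/2) → [388/3, 385/12, 1991/12]
+L5 (α=3/8) → [2723/24, 9089/96, 15463/96]
+L6 (α=2/3) → [6035/72, 49601/288, 17959/288]
+L7 (α=2/3) → [25187/216, 99137/864, 21415/864]
= [117, 115, 25]

at x=1,y=0 over L1,L2,L4,L5,L6,L7:
+L1 (α=5/8) → [725/8, 545/8, 100]
+L2 (α=1/5) → [189/2, 731/10, 409/5]
+L4 (α=1/5) → [603/5, 2527/25, 2716/25]
+L5 (α=3/7) → [5532/35, 3769/25, 21064/175]
+L6 (α=1/6) → [2801/21, 2402/15, 4724/35]
+L7 (α=2/3) → [13469/63, 6302/45, 10604/105]
→ [214, 140, 101]

query (0,0) [L1,L2,L4,L5,L6,L7] — begin 0,0,0
L1 α=2/3: [406/3, 118, 108]
L2 α=1/7: [900/7, 733/7, 776/7]
L4 α=1/4: [927/7, 3977/28, 1493/14]
L5 α=1/8: [1137/8, 4893/32, 1799/16]
L6 α=1: [209, 14, 88]
L7 α=1/2: [130, 249/2, 152]
→ [130, 124, 152]

(1,1) stack=L1,L2,L4,L5,L6,L8; from [0,0,0]:
after L1 α=1/3: [121/3, 4/3, 14/3]
after L2 α=1/2: [293/3, 235/6, 515/6]
after L4 α=1/2: [388/3, 385/12, 1991/12]
after L5 α=3/8: [2723/24, 9089/96, 15463/96]
after L6 α=2/3: [6035/72, 49601/288, 17959/288]
after L8 α=1/2: [22955/144, 98849/576, 62599/576]
rounded: [159, 172, 109]


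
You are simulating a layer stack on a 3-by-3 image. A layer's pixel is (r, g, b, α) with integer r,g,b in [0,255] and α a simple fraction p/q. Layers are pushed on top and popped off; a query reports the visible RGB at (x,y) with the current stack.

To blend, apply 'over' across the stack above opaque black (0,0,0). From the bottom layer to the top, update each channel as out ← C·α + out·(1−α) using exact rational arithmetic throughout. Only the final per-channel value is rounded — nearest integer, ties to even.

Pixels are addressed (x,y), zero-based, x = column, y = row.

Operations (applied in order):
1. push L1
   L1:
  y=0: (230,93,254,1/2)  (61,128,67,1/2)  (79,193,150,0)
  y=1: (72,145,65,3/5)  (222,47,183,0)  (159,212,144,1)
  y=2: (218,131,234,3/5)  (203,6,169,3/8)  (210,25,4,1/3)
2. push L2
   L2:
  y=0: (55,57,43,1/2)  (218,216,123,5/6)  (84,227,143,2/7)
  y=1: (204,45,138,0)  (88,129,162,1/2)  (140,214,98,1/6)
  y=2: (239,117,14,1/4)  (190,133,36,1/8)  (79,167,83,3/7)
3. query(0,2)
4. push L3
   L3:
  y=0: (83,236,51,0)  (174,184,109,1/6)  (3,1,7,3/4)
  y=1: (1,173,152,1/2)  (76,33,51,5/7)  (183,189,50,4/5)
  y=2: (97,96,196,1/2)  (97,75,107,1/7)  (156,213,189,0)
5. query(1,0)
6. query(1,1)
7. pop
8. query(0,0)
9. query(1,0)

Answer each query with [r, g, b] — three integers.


query (0,2) [L1,L2] — begin 0,0,0
after L1 α=3/5: [654/5, 393/5, 702/5]
after L2 α=1/4: [3157/20, 441/5, 544/5]
rounded: [158, 88, 109]

(1,0) stack=L1,L2,L3; from [0,0,0]:
+L1 (α=1/2) → [61/2, 64, 67/2]
+L2 (α=5/6) → [747/4, 572/3, 1297/12]
+L3 (α=1/6) → [1477/8, 1706/9, 7793/72]
rounded: [185, 190, 108]

(1,1) stack=L1,L2,L3; from [0,0,0]:
+L1 (α=0) → [0, 0, 0]
+L2 (α=1/2) → [44, 129/2, 81]
+L3 (α=5/7) → [468/7, 42, 417/7]
= [67, 42, 60]

query (0,0) [L1,L2] — begin 0,0,0
after L1 α=1/2: [115, 93/2, 127]
after L2 α=1/2: [85, 207/4, 85]
= [85, 52, 85]

(1,0) stack=L1,L2; from [0,0,0]:
after L1 α=1/2: [61/2, 64, 67/2]
after L2 α=5/6: [747/4, 572/3, 1297/12]
→ [187, 191, 108]


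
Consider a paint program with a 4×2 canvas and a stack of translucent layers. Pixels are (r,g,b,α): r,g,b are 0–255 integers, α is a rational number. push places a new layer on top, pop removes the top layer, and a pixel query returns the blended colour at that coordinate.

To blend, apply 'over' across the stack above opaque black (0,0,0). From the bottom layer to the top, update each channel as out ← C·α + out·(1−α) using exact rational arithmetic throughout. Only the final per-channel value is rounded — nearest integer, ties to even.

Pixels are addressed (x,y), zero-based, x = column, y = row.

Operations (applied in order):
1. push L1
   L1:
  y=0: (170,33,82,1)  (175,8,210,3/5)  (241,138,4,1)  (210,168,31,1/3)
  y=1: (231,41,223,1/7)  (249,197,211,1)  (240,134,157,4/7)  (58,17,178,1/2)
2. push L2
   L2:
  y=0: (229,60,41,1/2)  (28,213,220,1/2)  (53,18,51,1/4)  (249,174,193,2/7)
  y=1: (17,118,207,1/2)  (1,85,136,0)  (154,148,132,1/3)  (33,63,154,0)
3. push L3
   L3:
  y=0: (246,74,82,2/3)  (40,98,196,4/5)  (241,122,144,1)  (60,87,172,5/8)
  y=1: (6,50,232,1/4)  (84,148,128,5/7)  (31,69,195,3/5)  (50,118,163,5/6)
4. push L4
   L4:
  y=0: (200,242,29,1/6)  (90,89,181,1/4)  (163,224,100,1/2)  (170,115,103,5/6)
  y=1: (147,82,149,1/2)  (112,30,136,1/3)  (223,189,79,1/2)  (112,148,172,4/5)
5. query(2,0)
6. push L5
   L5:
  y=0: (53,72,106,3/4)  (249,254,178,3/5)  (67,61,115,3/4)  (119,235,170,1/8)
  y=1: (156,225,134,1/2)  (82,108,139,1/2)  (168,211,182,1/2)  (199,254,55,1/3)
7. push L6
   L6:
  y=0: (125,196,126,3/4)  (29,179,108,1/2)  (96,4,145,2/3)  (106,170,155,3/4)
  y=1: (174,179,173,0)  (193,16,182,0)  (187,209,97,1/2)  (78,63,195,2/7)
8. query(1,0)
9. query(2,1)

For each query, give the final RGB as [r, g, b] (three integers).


(2,0) stack=L1,L2,L3,L4; from [0,0,0]:
L1 α=1: [241, 138, 4]
L2 α=1/4: [194, 108, 63/4]
L3 α=1: [241, 122, 144]
L4 α=1/2: [202, 173, 122]
= [202, 173, 122]

at x=1,y=0 over L1,L2,L3,L4,L5,L6:
after L1 α=3/5: [105, 24/5, 126]
after L2 α=1/2: [133/2, 1089/10, 173]
after L3 α=4/5: [453/10, 5009/50, 957/5]
after L4 α=1/4: [2259/40, 19477/200, 944/5]
after L5 α=3/5: [17199/100, 95677/500, 4558/25]
after L6 α=1/2: [20099/200, 185177/1000, 3629/25]
→ [100, 185, 145]

at x=2,y=1 over L1,L2,L3,L4,L5,L6:
after L1 α=4/7: [960/7, 536/7, 628/7]
after L2 α=1/3: [2998/21, 2108/21, 2180/21]
after L3 α=3/5: [7949/105, 8563/105, 3329/21]
after L4 α=1/2: [15682/105, 14204/105, 2494/21]
after L5 α=1/2: [16661/105, 36359/210, 3158/21]
after L6 α=1/2: [18148/105, 80249/420, 5195/42]
= [173, 191, 124]


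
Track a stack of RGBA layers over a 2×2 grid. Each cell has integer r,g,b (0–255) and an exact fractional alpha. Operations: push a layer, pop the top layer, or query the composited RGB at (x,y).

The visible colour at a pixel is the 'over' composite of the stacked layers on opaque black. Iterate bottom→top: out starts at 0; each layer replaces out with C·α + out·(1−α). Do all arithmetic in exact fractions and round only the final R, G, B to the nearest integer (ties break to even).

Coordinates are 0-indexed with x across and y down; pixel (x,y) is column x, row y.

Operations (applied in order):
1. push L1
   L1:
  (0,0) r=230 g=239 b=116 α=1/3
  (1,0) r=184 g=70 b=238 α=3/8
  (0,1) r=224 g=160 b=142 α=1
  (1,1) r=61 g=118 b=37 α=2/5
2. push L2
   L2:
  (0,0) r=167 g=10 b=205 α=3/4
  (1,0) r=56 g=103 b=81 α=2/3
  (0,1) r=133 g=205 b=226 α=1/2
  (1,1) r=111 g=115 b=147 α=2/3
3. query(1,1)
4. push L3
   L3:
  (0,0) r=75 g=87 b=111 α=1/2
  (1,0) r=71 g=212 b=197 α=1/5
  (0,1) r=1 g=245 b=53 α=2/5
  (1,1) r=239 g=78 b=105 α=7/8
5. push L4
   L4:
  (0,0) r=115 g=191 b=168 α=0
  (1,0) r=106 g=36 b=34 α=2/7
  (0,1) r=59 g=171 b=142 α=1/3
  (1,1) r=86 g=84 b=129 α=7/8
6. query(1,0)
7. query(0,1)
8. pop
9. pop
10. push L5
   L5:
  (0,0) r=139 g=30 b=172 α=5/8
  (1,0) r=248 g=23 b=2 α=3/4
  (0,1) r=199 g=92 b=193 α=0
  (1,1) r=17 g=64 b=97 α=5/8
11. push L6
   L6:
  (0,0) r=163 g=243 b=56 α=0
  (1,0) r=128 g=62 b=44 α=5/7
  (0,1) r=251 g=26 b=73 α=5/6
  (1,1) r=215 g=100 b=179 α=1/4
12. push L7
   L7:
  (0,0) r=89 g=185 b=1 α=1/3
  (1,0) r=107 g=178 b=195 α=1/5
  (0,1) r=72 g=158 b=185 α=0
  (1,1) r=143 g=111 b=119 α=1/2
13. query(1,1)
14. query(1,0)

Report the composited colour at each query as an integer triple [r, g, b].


query (1,1) [L1,L2] — begin 0,0,0
after L1 α=2/5: [122/5, 236/5, 74/5]
after L2 α=2/3: [1232/15, 462/5, 1544/15]
rounded: [82, 92, 103]

(1,0) stack=L1,L2,L3,L4; from [0,0,0]:
+L1 (α=3/8) → [69, 105/4, 357/4]
+L2 (α=2/3) → [181/3, 929/12, 335/4]
+L3 (α=1/5) → [937/15, 313/3, 532/5]
+L4 (α=2/7) → [1573/21, 1781/21, 600/7]
= [75, 85, 86]

at x=0,y=1 over L1,L2,L3,L4:
after L1 α=1: [224, 160, 142]
after L2 α=1/2: [357/2, 365/2, 184]
after L3 α=2/5: [215/2, 415/2, 658/5]
after L4 α=1/3: [274/3, 586/3, 2026/15]
= [91, 195, 135]

query (1,1) [L1,L2,L5,L6,L7] — begin 0,0,0
+L1 (α=2/5) → [122/5, 236/5, 74/5]
+L2 (α=2/3) → [1232/15, 462/5, 1544/15]
+L5 (α=5/8) → [1657/40, 1493/20, 3969/40]
+L6 (α=1/4) → [13571/160, 6479/80, 19067/160]
+L7 (α=1/2) → [36451/320, 15359/160, 38107/320]
= [114, 96, 119]

at x=1,y=0 over L1,L2,L5,L6,L7:
L1 α=3/8: [69, 105/4, 357/4]
L2 α=2/3: [181/3, 929/12, 335/4]
L5 α=3/4: [2413/12, 1757/48, 359/16]
L6 α=5/7: [6253/42, 9197/168, 2119/56]
L7 α=1/5: [14753/105, 16673/210, 4849/70]
= [141, 79, 69]


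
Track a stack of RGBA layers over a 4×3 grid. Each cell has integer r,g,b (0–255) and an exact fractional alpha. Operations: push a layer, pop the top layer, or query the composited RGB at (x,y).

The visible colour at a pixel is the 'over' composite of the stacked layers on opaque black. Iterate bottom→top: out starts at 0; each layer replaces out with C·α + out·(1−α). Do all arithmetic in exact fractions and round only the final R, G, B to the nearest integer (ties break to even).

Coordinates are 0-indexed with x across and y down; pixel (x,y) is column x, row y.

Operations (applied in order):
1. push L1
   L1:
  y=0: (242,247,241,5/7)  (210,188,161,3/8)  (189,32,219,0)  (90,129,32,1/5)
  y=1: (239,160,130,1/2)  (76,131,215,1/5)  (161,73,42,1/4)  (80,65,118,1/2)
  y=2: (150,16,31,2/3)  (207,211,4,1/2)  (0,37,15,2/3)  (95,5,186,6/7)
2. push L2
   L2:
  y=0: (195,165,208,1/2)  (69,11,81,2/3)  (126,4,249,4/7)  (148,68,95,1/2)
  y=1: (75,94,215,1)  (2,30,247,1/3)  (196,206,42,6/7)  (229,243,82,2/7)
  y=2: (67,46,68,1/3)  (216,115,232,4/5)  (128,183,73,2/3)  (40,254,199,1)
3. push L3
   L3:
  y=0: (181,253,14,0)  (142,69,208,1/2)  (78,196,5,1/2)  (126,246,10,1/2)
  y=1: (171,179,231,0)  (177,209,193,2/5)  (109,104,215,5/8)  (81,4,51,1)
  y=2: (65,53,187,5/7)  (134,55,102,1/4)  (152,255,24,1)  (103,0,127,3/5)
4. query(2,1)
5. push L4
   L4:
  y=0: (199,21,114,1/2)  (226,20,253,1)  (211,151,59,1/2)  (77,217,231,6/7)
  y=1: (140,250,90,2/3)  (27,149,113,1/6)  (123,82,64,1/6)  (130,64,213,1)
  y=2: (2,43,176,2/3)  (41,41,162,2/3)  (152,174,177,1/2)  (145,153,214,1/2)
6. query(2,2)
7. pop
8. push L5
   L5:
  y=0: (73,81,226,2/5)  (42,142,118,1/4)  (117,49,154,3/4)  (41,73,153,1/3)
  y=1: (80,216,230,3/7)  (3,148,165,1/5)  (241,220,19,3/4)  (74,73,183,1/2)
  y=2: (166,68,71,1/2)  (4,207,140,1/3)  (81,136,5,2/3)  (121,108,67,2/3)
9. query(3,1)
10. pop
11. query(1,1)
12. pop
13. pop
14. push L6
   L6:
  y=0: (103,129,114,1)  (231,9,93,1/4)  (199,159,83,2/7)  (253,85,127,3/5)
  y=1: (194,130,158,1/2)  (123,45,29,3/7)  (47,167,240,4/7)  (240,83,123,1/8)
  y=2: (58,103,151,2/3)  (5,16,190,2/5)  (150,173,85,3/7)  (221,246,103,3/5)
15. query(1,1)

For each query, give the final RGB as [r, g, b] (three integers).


query (2,1) [L1,L2,L3] — begin 0,0,0
after L1 α=1/4: [161/4, 73/4, 21/2]
after L2 α=6/7: [695/4, 5017/28, 75/2]
after L3 α=5/8: [4265/32, 29611/224, 2375/16]
rounded: [133, 132, 148]

(2,2) stack=L1,L2,L3,L4; from [0,0,0]:
L1 α=2/3: [0, 74/3, 10]
L2 α=2/3: [256/3, 1172/9, 52]
L3 α=1: [152, 255, 24]
L4 α=1/2: [152, 429/2, 201/2]
→ [152, 214, 100]

at x=3,y=1 over L1,L2,L3,L5:
+L1 (α=1/2) → [40, 65/2, 59]
+L2 (α=2/7) → [94, 1297/14, 459/7]
+L3 (α=1) → [81, 4, 51]
+L5 (α=1/2) → [155/2, 77/2, 117]
= [78, 38, 117]

query (1,1) [L1,L2,L3] — begin 0,0,0
L1 α=1/5: [76/5, 131/5, 43]
L2 α=1/3: [54/5, 412/15, 111]
L3 α=2/5: [1932/25, 2502/25, 719/5]
rounded: [77, 100, 144]

(1,1) stack=L1,L6; from [0,0,0]:
L1 α=1/5: [76/5, 131/5, 43]
L6 α=3/7: [307/5, 1199/35, 37]
→ [61, 34, 37]


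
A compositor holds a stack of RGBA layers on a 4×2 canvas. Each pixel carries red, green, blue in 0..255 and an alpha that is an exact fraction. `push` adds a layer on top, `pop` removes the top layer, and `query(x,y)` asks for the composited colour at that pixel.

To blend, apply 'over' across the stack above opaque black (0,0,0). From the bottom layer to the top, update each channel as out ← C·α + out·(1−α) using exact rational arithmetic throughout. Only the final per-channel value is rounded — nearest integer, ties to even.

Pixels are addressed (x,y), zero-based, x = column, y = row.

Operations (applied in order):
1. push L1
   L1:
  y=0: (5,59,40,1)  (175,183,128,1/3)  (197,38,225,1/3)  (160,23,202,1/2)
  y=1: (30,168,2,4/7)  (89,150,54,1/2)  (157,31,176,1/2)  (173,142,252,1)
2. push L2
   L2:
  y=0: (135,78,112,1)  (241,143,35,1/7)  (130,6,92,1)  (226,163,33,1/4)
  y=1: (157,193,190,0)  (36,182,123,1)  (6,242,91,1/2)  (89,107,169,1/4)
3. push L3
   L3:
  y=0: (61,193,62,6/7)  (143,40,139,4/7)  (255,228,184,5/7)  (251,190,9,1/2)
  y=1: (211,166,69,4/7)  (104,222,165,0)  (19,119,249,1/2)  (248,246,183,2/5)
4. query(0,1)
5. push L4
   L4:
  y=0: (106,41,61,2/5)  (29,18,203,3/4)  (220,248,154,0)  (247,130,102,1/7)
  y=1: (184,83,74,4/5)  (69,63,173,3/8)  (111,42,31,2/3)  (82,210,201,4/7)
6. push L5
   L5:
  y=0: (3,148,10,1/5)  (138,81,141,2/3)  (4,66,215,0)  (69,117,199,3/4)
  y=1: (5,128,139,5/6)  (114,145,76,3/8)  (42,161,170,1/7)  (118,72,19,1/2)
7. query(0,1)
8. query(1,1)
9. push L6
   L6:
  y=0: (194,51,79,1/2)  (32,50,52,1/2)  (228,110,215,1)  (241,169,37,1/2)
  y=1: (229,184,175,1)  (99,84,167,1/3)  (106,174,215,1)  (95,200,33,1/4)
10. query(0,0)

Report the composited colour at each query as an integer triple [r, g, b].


at x=0,y=1 over L1,L2,L3:
L1 α=4/7: [120/7, 96, 8/7]
L2 α=0: [120/7, 96, 8/7]
L3 α=4/7: [6268/49, 136, 1956/49]
rounded: [128, 136, 40]

at x=0,y=1 over L1,L2,L3,L4,L5:
L1 α=4/7: [120/7, 96, 8/7]
L2 α=0: [120/7, 96, 8/7]
L3 α=4/7: [6268/49, 136, 1956/49]
L4 α=4/5: [42332/245, 468/5, 3292/49]
L5 α=5/6: [48457/1470, 1834/15, 12449/98]
→ [33, 122, 127]

query (1,1) [L1,L2,L3,L4,L5] — begin 0,0,0
after L1 α=1/2: [89/2, 75, 27]
after L2 α=1: [36, 182, 123]
after L3 α=0: [36, 182, 123]
after L4 α=3/8: [387/8, 1099/8, 567/4]
after L5 α=3/8: [4671/64, 8975/64, 3747/32]
rounded: [73, 140, 117]

at x=0,y=0 over L1,L2,L3,L4,L5,L6:
+L1 (α=1) → [5, 59, 40]
+L2 (α=1) → [135, 78, 112]
+L3 (α=6/7) → [501/7, 1236/7, 484/7]
+L4 (α=2/5) → [2987/35, 4282/35, 2306/35]
+L5 (α=1/5) → [12053/175, 22308/175, 9574/175]
+L6 (α=1/2) → [46003/350, 31233/350, 23399/350]
→ [131, 89, 67]


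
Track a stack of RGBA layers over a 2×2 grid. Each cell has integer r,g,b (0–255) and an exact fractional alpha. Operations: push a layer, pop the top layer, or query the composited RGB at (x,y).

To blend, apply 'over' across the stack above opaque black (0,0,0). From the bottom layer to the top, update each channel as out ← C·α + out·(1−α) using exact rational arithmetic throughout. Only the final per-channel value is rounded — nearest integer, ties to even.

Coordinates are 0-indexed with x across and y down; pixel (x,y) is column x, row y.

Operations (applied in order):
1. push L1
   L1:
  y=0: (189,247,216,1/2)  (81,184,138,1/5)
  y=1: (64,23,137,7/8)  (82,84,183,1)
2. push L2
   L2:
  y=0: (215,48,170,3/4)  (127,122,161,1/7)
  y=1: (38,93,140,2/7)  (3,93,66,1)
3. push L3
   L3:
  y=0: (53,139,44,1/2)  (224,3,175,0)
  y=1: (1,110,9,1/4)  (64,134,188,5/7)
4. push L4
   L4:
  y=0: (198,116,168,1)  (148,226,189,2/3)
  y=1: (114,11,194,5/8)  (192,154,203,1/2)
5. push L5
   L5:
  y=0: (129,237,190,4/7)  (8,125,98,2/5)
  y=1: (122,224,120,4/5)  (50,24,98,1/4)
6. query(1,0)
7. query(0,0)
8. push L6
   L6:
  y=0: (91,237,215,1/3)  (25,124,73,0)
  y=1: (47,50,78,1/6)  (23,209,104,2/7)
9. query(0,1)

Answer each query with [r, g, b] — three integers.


query (1,0) [L1,L2,L3,L4,L5] — begin 0,0,0
L1 α=1/5: [81/5, 184/5, 138/5]
L2 α=1/7: [1121/35, 1714/35, 1633/35]
L3 α=0: [1121/35, 1714/35, 1633/35]
L4 α=2/3: [3827/35, 17534/105, 14863/105]
L5 α=2/5: [12041/175, 26284/175, 21723/175]
= [69, 150, 124]

(0,0) stack=L1,L2,L3,L4,L5; from [0,0,0]:
L1 α=1/2: [189/2, 247/2, 108]
L2 α=3/4: [1479/8, 535/8, 309/2]
L3 α=1/2: [1903/16, 1647/16, 397/4]
L4 α=1: [198, 116, 168]
L5 α=4/7: [1110/7, 1296/7, 1264/7]
rounded: [159, 185, 181]

query (0,1) [L1,L2,L3,L4,L5,L6] — begin 0,0,0
L1 α=7/8: [56, 161/8, 959/8]
L2 α=2/7: [356/7, 2293/56, 1005/8]
L3 α=1/4: [1075/28, 13039/224, 3087/32]
L4 α=5/8: [19185/224, 51437/1792, 40301/256]
L5 α=4/5: [128497/1120, 1657069/8960, 163181/1280]
L6 α=1/6: [139025/1344, 582223/3584, 183149/1536]
rounded: [103, 162, 119]


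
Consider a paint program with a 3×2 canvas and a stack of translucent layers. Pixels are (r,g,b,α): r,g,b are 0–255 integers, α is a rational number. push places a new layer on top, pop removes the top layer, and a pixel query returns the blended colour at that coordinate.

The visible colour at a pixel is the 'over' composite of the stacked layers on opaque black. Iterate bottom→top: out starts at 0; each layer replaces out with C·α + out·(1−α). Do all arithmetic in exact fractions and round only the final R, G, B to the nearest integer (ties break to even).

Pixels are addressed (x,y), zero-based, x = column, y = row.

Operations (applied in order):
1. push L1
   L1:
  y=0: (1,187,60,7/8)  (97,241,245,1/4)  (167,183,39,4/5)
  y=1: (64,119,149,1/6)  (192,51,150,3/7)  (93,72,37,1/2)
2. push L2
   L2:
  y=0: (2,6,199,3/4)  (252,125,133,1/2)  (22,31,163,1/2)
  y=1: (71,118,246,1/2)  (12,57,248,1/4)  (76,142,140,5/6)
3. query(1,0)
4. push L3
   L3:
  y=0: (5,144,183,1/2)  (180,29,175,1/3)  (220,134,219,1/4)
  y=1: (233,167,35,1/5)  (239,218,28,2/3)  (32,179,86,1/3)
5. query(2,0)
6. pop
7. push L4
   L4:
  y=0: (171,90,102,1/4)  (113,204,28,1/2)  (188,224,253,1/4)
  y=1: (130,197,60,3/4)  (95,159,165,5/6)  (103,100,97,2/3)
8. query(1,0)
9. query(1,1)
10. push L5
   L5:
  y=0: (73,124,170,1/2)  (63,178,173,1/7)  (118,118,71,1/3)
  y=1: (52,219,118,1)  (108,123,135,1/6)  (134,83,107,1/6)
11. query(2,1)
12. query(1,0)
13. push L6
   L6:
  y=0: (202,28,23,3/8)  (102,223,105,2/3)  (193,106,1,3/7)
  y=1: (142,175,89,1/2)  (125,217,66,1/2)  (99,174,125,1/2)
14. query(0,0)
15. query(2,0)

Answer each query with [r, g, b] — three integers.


(1,0) stack=L1,L2; from [0,0,0]:
after L1 α=1/4: [97/4, 241/4, 245/4]
after L2 α=1/2: [1105/8, 741/8, 777/8]
→ [138, 93, 97]

query (2,0) [L1,L2,L3] — begin 0,0,0
after L1 α=4/5: [668/5, 732/5, 156/5]
after L2 α=1/2: [389/5, 887/10, 971/10]
after L3 α=1/4: [2267/20, 4001/40, 5103/40]
→ [113, 100, 128]

(1,0) stack=L1,L2,L4; from [0,0,0]:
L1 α=1/4: [97/4, 241/4, 245/4]
L2 α=1/2: [1105/8, 741/8, 777/8]
L4 α=1/2: [2009/16, 2373/16, 1001/16]
→ [126, 148, 63]

at x=1,y=1 over L1,L2,L4:
L1 α=3/7: [576/7, 153/7, 450/7]
L2 α=1/4: [453/7, 429/14, 1543/14]
L4 α=5/6: [1889/21, 3853/28, 13093/84]
rounded: [90, 138, 156]

query (2,1) [L1,L2,L4,L5] — begin 0,0,0
+L1 (α=1/2) → [93/2, 36, 37/2]
+L2 (α=5/6) → [853/12, 373/3, 479/4]
+L4 (α=2/3) → [3325/36, 973/9, 1255/12]
+L5 (α=1/6) → [21449/216, 2806/27, 7559/72]
rounded: [99, 104, 105]

query (1,0) [L1,L2,L4,L5] — begin 0,0,0
L1 α=1/4: [97/4, 241/4, 245/4]
L2 α=1/2: [1105/8, 741/8, 777/8]
L4 α=1/2: [2009/16, 2373/16, 1001/16]
L5 α=1/7: [933/8, 8543/56, 4387/56]
= [117, 153, 78]

(0,0) stack=L1,L2,L4,L5,L6; from [0,0,0]:
after L1 α=7/8: [7/8, 1309/8, 105/2]
after L2 α=3/4: [55/32, 1453/32, 1299/8]
after L4 α=1/4: [5637/128, 7239/128, 4713/32]
after L5 α=1/2: [14981/256, 23111/256, 10153/64]
after L6 α=3/8: [230041/2048, 137059/2048, 55181/512]
→ [112, 67, 108]

(2,0) stack=L1,L2,L4,L5,L6; from [0,0,0]:
after L1 α=4/5: [668/5, 732/5, 156/5]
after L2 α=1/2: [389/5, 887/10, 971/10]
after L4 α=1/4: [2107/20, 4901/40, 5443/40]
after L5 α=1/3: [3287/30, 7261/60, 6863/60]
after L6 α=3/7: [15259/105, 12031/105, 6908/105]
→ [145, 115, 66]


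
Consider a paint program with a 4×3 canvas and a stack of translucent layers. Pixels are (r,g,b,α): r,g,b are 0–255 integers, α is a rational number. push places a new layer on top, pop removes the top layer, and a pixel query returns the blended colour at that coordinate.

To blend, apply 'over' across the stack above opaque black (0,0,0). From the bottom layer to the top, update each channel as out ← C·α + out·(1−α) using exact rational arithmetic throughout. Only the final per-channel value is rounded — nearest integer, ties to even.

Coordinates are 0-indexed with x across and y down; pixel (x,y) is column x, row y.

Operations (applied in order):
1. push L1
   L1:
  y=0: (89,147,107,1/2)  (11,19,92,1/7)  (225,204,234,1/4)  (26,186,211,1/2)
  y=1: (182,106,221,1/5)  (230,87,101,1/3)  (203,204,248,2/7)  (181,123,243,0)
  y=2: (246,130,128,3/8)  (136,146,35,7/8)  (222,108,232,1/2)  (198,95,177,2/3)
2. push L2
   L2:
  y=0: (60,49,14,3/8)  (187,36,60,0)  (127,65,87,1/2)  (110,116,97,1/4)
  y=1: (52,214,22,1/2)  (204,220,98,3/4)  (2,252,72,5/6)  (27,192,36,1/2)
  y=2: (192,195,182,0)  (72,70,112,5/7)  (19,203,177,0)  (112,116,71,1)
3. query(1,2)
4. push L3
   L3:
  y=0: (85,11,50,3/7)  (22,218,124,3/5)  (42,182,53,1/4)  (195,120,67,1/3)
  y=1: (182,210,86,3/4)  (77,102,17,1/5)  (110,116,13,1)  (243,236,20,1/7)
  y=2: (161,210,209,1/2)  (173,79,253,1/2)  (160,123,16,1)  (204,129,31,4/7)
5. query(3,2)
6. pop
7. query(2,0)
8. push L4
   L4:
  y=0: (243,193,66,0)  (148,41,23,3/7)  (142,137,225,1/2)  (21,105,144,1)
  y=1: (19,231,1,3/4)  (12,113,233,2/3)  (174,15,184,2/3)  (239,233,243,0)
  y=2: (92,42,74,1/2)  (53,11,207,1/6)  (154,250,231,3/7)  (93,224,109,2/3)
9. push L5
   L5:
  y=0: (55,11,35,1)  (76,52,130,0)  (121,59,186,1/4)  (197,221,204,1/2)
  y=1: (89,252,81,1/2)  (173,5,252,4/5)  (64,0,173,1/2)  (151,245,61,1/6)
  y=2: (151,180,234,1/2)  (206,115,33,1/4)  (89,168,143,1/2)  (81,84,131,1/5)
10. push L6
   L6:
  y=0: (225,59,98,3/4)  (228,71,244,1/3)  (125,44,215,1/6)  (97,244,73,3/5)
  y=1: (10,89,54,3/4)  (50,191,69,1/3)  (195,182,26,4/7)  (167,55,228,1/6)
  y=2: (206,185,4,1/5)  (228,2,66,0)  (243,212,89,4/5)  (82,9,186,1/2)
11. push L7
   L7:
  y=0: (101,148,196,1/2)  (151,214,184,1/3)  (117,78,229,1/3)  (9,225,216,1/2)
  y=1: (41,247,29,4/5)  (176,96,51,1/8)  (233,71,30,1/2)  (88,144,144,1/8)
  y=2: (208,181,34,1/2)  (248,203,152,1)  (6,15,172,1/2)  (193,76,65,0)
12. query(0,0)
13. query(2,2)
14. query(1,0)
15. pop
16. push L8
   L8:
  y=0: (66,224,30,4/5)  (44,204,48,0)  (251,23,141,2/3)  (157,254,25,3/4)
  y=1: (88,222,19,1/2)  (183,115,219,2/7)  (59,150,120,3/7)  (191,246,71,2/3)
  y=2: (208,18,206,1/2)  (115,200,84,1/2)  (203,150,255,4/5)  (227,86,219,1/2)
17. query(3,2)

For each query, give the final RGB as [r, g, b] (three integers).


at x=1,y=2 over L1,L2:
L1 α=7/8: [119, 511/4, 245/8]
L2 α=5/7: [598/7, 173/2, 355/4]
rounded: [85, 86, 89]

(3,2) stack=L1,L2,L3; from [0,0,0]:
after L1 α=2/3: [132, 190/3, 118]
after L2 α=1: [112, 116, 71]
after L3 α=4/7: [1152/7, 864/7, 337/7]
rounded: [165, 123, 48]

query (2,0) [L1,L2] — begin 0,0,0
L1 α=1/4: [225/4, 51, 117/2]
L2 α=1/2: [733/8, 58, 291/4]
rounded: [92, 58, 73]

(0,0) stack=L1,L2,L4,L5,L6,L7; from [0,0,0]:
+L1 (α=1/2) → [89/2, 147/2, 107/2]
+L2 (α=3/8) → [805/16, 1029/16, 619/16]
+L4 (α=0) → [805/16, 1029/16, 619/16]
+L5 (α=1) → [55, 11, 35]
+L6 (α=3/4) → [365/2, 47, 329/4]
+L7 (α=1/2) → [567/4, 195/2, 1113/8]
rounded: [142, 98, 139]

at x=2,y=2 over L1,L2,L4,L5,L6,L7:
+L1 (α=1/2) → [111, 54, 116]
+L2 (α=0) → [111, 54, 116]
+L4 (α=3/7) → [906/7, 138, 1157/7]
+L5 (α=1/2) → [1529/14, 153, 1079/7]
+L6 (α=4/5) → [15137/70, 1001/5, 3571/35]
+L7 (α=1/2) → [15557/140, 538/5, 9591/70]
rounded: [111, 108, 137]

query (1,0) [L1,L2,L4,L5,L6,L7] — begin 0,0,0
after L1 α=1/7: [11/7, 19/7, 92/7]
after L2 α=0: [11/7, 19/7, 92/7]
after L4 α=3/7: [3152/49, 937/49, 851/49]
after L5 α=0: [3152/49, 937/49, 851/49]
after L6 α=1/3: [17476/147, 5353/147, 13658/147]
after L7 α=1/3: [57149/441, 42164/441, 54364/441]
→ [130, 96, 123]

query (3,2) [L1,L2,L4,L5,L6,L8] — begin 0,0,0
+L1 (α=2/3) → [132, 190/3, 118]
+L2 (α=1) → [112, 116, 71]
+L4 (α=2/3) → [298/3, 188, 289/3]
+L5 (α=1/5) → [287/3, 836/5, 1549/15]
+L6 (α=1/2) → [533/6, 881/10, 4339/30]
+L8 (α=1/2) → [1895/12, 1741/20, 10909/60]
→ [158, 87, 182]
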